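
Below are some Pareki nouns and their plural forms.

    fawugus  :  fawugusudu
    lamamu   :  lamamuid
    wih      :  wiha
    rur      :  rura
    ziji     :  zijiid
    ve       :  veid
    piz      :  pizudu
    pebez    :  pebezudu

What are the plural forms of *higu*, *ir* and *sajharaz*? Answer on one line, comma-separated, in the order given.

The pattern is sibilance of the final sound: -udu when the stem ends in a sibilant (*fawugus*, *piz*, *pebez*); -a when the stem ends in a non-sibilant consonant (*wih*, *rur*); -id when the stem ends in a vowel (*lamamu*, *ziji*, *ve*).
Since the final sound of *higu* is /u/ (a vowel), it takes -id, giving *higuid*.
Since the final sound of *ir* is /r/ (a non-sibilant consonant), it takes -a, giving *ira*.
The final sound of *sajharaz* is /z/, which is a sibilant, so the suffix is -udu, giving *sajharazudu*.

higuid, ira, sajharazudu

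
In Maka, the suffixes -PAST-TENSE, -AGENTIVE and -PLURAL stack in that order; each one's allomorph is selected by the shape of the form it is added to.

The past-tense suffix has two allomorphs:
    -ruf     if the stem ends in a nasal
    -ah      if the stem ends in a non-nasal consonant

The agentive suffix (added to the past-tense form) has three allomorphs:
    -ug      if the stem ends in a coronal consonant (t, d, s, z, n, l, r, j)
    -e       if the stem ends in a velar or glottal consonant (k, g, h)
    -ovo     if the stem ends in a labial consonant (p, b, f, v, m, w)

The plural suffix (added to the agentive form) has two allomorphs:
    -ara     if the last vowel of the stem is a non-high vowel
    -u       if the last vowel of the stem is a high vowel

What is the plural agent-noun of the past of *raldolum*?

*raldolum*: final consonant = /m/, a nasal → -ruf → *raldolumruf*.
The final consonant of the past-tense form *raldolumruf* is /f/, which is labial, so the agentive suffix is -ovo, giving *raldolumrufovo*.
The agentive form *raldolumrufovo* — last vowel /o/ (a non-high vowel) → -ara → *raldolumrufovoara*.

raldolumrufovoara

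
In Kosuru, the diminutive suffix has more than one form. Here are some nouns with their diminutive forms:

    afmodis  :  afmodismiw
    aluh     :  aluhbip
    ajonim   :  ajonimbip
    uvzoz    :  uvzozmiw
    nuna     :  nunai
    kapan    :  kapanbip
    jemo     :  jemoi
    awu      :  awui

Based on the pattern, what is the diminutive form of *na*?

nai

The alternation tracks the final sound of the stem — -miw when the stem ends in a sibilant (*afmodis*, *uvzoz*); -bip when the stem ends in a non-sibilant consonant (*aluh*, *ajonim*, *kapan*); -i when the stem ends in a vowel (*nuna*, *jemo*, *awu*).
Since the final sound of *na* is /a/ (a vowel), it takes -i, giving *nai*.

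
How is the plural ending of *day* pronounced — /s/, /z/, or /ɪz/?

/z/

The stem *day* ends in a voiced non-sibilant sound.
The plural suffix surfaces as /ɪz/ after sibilants, /s/ after other voiceless consonants, and /z/ after other voiced sounds.
So the plural -s on *day* is pronounced /z/.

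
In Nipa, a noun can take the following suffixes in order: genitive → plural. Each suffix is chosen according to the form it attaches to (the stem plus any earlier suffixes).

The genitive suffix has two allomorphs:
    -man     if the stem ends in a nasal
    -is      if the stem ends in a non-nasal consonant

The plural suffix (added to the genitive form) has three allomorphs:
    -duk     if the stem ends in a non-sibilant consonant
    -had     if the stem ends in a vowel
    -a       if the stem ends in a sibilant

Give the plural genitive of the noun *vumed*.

vumedisa

Since the final consonant of *vumed* is /d/ (non-nasal), it takes -is, giving *vumedis*.
Since the final sound of the genitive form *vumedis* is /s/ (a sibilant), it takes -a, giving *vumedisa*.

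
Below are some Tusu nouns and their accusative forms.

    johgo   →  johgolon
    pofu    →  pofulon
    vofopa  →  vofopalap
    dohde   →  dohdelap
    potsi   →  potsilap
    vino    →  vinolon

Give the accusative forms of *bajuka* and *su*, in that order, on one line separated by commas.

The alternation tracks the last vowel of the stem — -lon when the last vowel of the stem is a rounded vowel (*johgo*, *pofu*, *vino*); -lap when the last vowel of the stem is an unrounded vowel (*vofopa*, *dohde*, *potsi*).
*bajuka* — last vowel /a/ (an unrounded vowel) → -lap → *bajukalap*.
*su*: last vowel = /u/, a rounded vowel → -lon → *sulon*.

bajukalap, sulon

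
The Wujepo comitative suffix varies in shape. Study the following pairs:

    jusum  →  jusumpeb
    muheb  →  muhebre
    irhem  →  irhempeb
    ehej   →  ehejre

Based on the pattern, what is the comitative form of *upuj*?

upujre

The suffix is conditioned by the final consonant: -peb when the stem ends in a nasal (*jusum*, *irhem*); -re when the stem ends in a non-nasal consonant (*muheb*, *ehej*).
The final consonant of *upuj* is /j/, which is non-nasal, so the suffix is -re, giving *upujre*.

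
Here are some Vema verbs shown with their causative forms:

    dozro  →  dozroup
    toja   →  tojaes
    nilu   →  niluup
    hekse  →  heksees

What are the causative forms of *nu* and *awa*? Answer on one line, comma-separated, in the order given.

nuup, awaes

The alternation tracks the last vowel of the stem — -up when the last vowel of the stem is a rounded vowel (*dozro*, *nilu*); -es when the last vowel of the stem is an unrounded vowel (*toja*, *hekse*).
*nu*: last vowel = /u/, a rounded vowel → -up → *nuup*.
The last vowel of *awa* is /a/, which is an unrounded vowel, so the suffix is -es, giving *awaes*.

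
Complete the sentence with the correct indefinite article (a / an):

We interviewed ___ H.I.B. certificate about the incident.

an

The indefinite article is chosen by the initial *sound* of the following word, not its spelling.
The initialism *H.I.B.* is read letter by letter; the first letter, H, is pronounced /eɪtʃ/, which begins with a vowel sound.
So the article is *an*: We interviewed an H.I.B. certificate about the incident.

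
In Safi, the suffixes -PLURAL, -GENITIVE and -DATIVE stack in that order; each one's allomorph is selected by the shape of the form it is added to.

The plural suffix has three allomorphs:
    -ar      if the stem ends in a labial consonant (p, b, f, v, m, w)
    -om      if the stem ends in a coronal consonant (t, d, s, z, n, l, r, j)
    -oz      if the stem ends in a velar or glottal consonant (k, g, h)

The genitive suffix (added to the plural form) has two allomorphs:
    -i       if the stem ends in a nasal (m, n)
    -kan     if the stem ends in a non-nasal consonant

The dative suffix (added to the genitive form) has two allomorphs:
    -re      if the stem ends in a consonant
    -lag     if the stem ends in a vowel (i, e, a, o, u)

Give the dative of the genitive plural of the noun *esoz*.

*esoz* — final consonant /z/ (coronal) → -om → *esozom*.
Since the final consonant of the plural form *esozom* is /m/ (a nasal), it takes -i, giving *esozomi*.
Since the final sound of the genitive form *esozomi* is /i/ (a vowel), it takes -lag, giving *esozomilag*.

esozomilag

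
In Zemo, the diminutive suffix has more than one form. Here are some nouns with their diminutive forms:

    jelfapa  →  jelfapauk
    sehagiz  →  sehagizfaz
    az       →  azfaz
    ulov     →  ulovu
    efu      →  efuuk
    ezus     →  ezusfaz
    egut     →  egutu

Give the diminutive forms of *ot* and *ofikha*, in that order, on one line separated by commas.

otu, ofikhauk

The alternation tracks the final sound of the stem — -faz when the stem ends in a sibilant (*sehagiz*, *az*, *ezus*); -u when the stem ends in a non-sibilant consonant (*ulov*, *egut*); -uk when the stem ends in a vowel (*jelfapa*, *efu*).
*ot* — final sound /t/ (a non-sibilant consonant) → -u → *otu*.
The final sound of *ofikha* is /a/, which is a vowel, so the suffix is -uk, giving *ofikhauk*.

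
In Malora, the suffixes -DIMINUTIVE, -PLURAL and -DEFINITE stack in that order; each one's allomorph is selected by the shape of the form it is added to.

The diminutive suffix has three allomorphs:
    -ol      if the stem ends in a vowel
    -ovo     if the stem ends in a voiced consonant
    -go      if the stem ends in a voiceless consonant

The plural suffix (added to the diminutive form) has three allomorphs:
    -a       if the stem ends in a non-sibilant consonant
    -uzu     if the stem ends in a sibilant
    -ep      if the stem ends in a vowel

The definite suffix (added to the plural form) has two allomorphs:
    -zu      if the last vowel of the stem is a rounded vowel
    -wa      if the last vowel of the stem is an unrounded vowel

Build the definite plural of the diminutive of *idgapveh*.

idgapvehgoepwa

The final sound of *idgapveh* is /h/, which is a voiceless consonant, so the diminutive suffix is -go, giving *idgapvehgo*.
The final sound of the diminutive form *idgapvehgo* is /o/, which is a vowel, so the plural suffix is -ep, giving *idgapvehgoep*.
The last vowel of the plural form *idgapvehgoep* is /e/, which is an unrounded vowel, so the definite suffix is -wa, giving *idgapvehgoepwa*.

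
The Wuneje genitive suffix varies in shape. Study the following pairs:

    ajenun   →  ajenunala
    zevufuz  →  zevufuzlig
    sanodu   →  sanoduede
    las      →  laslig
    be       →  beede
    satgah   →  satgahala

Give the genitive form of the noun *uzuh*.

uzuhala

The pattern is sibilance of the final sound: -lig when the stem ends in a sibilant (*zevufuz*, *las*); -ala when the stem ends in a non-sibilant consonant (*ajenun*, *satgah*); -ede when the stem ends in a vowel (*sanodu*, *be*).
*uzuh*: final sound = /h/, a non-sibilant consonant → -ala → *uzuhala*.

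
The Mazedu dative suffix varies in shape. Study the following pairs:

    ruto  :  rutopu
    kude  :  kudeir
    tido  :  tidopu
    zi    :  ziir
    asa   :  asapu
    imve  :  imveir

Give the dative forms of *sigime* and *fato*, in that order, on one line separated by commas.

sigimeir, fatopu

The alternation tracks the last vowel of the stem — -ir when the last vowel of the stem is a front vowel (*kude*, *zi*, *imve*); -pu when the last vowel of the stem is a back vowel (*ruto*, *tido*, *asa*).
*sigime* — last vowel /e/ (a front vowel) → -ir → *sigimeir*.
The last vowel of *fato* is /o/, which is a back vowel, so the suffix is -pu, giving *fatopu*.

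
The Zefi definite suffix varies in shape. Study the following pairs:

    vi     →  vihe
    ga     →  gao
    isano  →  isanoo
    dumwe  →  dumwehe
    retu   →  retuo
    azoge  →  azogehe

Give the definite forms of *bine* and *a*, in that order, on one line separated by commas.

binehe, ao

Looking at the last vowel of each stem: -he when the last vowel of the stem is a front vowel (*vi*, *dumwe*, *azoge*); -o when the last vowel of the stem is a back vowel (*ga*, *isano*, *retu*).
*bine* — last vowel /e/ (a front vowel) → -he → *binehe*.
The last vowel of *a* is /a/, which is a back vowel, so the suffix is -o, giving *ao*.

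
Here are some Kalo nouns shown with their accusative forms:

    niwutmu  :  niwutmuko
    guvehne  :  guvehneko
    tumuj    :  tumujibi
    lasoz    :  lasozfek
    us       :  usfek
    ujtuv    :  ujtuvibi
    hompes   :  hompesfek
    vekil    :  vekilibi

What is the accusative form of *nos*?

The suffix is conditioned by the final sound: -fek when the stem ends in a sibilant (*lasoz*, *us*, *hompes*); -ibi when the stem ends in a non-sibilant consonant (*tumuj*, *ujtuv*, *vekil*); -ko when the stem ends in a vowel (*niwutmu*, *guvehne*).
*nos* — final sound /s/ (a sibilant) → -fek → *nosfek*.

nosfek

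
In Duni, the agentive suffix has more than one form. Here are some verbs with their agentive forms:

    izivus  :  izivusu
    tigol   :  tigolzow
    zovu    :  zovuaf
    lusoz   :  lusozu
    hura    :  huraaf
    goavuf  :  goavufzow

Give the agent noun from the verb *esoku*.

The alternation tracks the final sound of the stem — -u when the stem ends in a sibilant (*izivus*, *lusoz*); -zow when the stem ends in a non-sibilant consonant (*tigol*, *goavuf*); -af when the stem ends in a vowel (*zovu*, *hura*).
The final sound of *esoku* is /u/, which is a vowel, so the suffix is -af, giving *esokuaf*.

esokuaf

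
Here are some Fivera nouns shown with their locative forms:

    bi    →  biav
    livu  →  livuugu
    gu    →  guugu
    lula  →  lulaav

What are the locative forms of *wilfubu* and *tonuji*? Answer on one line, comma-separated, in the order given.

Looking at the last vowel of each stem: -ugu when the last vowel of the stem is a rounded vowel (*livu*, *gu*); -av when the last vowel of the stem is an unrounded vowel (*bi*, *lula*).
The last vowel of *wilfubu* is /u/, which is a rounded vowel, so the suffix is -ugu, giving *wilfubuugu*.
*tonuji* — last vowel /i/ (an unrounded vowel) → -av → *tonujiav*.

wilfubuugu, tonujiav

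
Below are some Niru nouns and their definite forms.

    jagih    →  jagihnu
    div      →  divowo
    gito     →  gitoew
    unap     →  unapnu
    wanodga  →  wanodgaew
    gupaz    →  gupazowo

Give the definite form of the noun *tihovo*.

tihovoew

The alternation tracks the final sound of the stem — -nu when the stem ends in a voiceless consonant (*jagih*, *unap*); -owo when the stem ends in a voiced consonant (*div*, *gupaz*); -ew when the stem ends in a vowel (*gito*, *wanodga*).
The final sound of *tihovo* is /o/, which is a vowel, so the suffix is -ew, giving *tihovoew*.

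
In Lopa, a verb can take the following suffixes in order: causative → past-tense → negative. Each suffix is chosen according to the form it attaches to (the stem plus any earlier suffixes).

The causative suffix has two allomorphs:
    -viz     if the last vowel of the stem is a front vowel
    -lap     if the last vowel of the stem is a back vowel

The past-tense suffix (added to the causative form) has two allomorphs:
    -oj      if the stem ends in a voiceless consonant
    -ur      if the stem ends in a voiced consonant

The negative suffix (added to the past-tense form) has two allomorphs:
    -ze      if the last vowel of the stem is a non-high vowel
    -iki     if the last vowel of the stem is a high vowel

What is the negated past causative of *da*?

*da*: last vowel = /a/, a back vowel → -lap → *dalap*.
The causative form *dalap* — final consonant /p/ (voiceless) → -oj → *dalapoj*.
Since the last vowel of the past-tense form *dalapoj* is /o/ (a non-high vowel), it takes -ze, giving *dalapojze*.

dalapojze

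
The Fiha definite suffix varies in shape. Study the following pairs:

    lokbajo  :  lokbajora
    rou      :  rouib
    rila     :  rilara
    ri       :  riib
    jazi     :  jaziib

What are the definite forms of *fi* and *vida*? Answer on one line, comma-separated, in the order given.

fiib, vidara

Looking at the last vowel of each stem: -ib when the last vowel of the stem is a high vowel (*rou*, *ri*, *jazi*); -ra when the last vowel of the stem is a non-high vowel (*lokbajo*, *rila*).
*fi*: last vowel = /i/, a high vowel → -ib → *fiib*.
Since the last vowel of *vida* is /a/ (a non-high vowel), it takes -ra, giving *vidara*.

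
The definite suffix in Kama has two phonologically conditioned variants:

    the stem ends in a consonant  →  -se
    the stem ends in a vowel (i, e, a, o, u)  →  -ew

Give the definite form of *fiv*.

The final sound of *fiv* is /v/, which is a consonant, so the suffix is -se, giving *fivse*.

fivse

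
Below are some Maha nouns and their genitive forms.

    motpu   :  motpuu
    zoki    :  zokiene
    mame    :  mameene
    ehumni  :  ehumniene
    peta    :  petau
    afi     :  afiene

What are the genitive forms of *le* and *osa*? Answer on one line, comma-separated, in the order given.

leene, osau

The suffix is conditioned by the last vowel: -ene when the last vowel of the stem is a front vowel (*zoki*, *mame*, *ehumni*, *afi*); -u when the last vowel of the stem is a back vowel (*motpu*, *peta*).
The last vowel of *le* is /e/, which is a front vowel, so the suffix is -ene, giving *leene*.
Since the last vowel of *osa* is /a/ (a back vowel), it takes -u, giving *osau*.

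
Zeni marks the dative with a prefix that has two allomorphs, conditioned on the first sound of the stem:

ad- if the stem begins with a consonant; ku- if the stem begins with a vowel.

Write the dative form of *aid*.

kuaid

The first sound of *aid* is /a/, which is a vowel, so the prefix is ku-, giving *kuaid*.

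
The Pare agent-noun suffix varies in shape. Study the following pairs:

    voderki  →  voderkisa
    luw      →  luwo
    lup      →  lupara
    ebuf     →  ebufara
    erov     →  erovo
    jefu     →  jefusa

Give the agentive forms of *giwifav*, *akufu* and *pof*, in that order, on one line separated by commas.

The alternation tracks the final sound of the stem — -ara when the stem ends in a voiceless consonant (*lup*, *ebuf*); -o when the stem ends in a voiced consonant (*luw*, *erov*); -sa when the stem ends in a vowel (*voderki*, *jefu*).
*giwifav*: final sound = /v/, a voiced consonant → -o → *giwifavo*.
Since the final sound of *akufu* is /u/ (a vowel), it takes -sa, giving *akufusa*.
*pof*: final sound = /f/, a voiceless consonant → -ara → *pofara*.

giwifavo, akufusa, pofara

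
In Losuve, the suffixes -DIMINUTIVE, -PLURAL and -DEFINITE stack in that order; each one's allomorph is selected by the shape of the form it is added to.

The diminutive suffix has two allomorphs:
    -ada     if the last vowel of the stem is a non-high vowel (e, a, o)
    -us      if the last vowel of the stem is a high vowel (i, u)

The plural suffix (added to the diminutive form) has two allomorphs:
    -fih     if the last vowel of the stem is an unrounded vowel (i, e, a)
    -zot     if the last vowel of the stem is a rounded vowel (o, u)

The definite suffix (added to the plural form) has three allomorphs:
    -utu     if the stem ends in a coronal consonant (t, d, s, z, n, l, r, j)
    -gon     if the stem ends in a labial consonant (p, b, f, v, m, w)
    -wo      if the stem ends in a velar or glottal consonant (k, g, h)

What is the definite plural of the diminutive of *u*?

The last vowel of *u* is /u/, which is a high vowel, so the diminutive suffix is -us, giving *uus*.
The diminutive form *uus*: last vowel = /u/, a rounded vowel → -zot → *uuszot*.
The plural form *uuszot*: final consonant = /t/, coronal → -utu → *uuszotutu*.

uuszotutu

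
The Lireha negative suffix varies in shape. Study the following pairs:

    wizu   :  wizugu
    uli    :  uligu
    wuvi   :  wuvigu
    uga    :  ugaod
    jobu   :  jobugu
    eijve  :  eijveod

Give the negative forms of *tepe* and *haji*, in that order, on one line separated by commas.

The pattern is height harmony: -gu when the last vowel of the stem is a high vowel (*wizu*, *uli*, *wuvi*, *jobu*); -od when the last vowel of the stem is a non-high vowel (*uga*, *eijve*).
Since the last vowel of *tepe* is /e/ (a non-high vowel), it takes -od, giving *tepeod*.
Since the last vowel of *haji* is /i/ (a high vowel), it takes -gu, giving *hajigu*.

tepeod, hajigu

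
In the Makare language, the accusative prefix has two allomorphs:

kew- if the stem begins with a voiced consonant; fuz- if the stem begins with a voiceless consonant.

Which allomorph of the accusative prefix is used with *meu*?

*meu*: first consonant = /m/, voiced → kew-.

kew-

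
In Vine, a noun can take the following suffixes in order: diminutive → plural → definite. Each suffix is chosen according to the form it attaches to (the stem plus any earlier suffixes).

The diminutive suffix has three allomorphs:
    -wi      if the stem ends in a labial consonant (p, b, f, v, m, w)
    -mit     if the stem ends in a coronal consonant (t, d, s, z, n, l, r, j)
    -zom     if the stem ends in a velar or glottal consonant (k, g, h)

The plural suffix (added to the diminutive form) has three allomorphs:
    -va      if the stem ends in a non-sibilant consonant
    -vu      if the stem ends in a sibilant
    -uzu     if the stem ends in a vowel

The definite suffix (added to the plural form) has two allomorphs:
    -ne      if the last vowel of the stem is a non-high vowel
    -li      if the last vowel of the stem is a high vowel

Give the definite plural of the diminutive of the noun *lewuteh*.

*lewuteh*: final consonant = /h/, velar/glottal → -zom → *lewutehzom*.
The diminutive form *lewutehzom*: final sound = /m/, a non-sibilant consonant → -va → *lewutehzomva*.
Since the last vowel of the plural form *lewutehzomva* is /a/ (a non-high vowel), it takes -ne, giving *lewutehzomvane*.

lewutehzomvane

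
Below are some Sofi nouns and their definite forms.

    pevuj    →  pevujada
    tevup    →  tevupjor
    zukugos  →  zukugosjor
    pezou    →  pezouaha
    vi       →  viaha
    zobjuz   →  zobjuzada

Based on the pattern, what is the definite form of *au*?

Looking at the final sound of each stem: -jor when the stem ends in a voiceless consonant (*tevup*, *zukugos*); -ada when the stem ends in a voiced consonant (*pevuj*, *zobjuz*); -aha when the stem ends in a vowel (*pezou*, *vi*).
*au* — final sound /u/ (a vowel) → -aha → *auaha*.

auaha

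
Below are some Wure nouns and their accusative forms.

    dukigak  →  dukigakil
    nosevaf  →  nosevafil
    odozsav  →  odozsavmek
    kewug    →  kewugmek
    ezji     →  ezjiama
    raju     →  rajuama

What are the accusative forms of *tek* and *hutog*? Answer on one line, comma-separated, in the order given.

tekil, hutogmek

Looking at the final sound of each stem: -il when the stem ends in a voiceless consonant (*dukigak*, *nosevaf*); -mek when the stem ends in a voiced consonant (*odozsav*, *kewug*); -ama when the stem ends in a vowel (*ezji*, *raju*).
The final sound of *tek* is /k/, which is a voiceless consonant, so the suffix is -il, giving *tekil*.
Since the final sound of *hutog* is /g/ (a voiced consonant), it takes -mek, giving *hutogmek*.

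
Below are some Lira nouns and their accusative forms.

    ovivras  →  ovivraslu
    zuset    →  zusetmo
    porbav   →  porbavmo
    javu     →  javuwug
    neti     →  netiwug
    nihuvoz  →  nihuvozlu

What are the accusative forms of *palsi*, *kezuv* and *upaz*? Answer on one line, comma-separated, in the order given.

palsiwug, kezuvmo, upazlu

The pattern is sibilance of the final sound: -lu when the stem ends in a sibilant (*ovivras*, *nihuvoz*); -mo when the stem ends in a non-sibilant consonant (*zuset*, *porbav*); -wug when the stem ends in a vowel (*javu*, *neti*).
The final sound of *palsi* is /i/, which is a vowel, so the suffix is -wug, giving *palsiwug*.
The final sound of *kezuv* is /v/, which is a non-sibilant consonant, so the suffix is -mo, giving *kezuvmo*.
Since the final sound of *upaz* is /z/ (a sibilant), it takes -lu, giving *upazlu*.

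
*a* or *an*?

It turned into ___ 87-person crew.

The indefinite article is chosen by the initial *sound* of the following word, not its spelling.
The number *87* is spoken "eighty-…", beginning with /ˈeɪti/ — a vowel sound.
So the article is *an*: It turned into an 87-person crew.

an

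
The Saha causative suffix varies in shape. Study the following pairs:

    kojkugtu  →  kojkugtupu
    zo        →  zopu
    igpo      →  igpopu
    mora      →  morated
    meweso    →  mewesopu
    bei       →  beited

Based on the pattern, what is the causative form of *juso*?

jusopu

The pattern is rounding harmony: -pu when the last vowel of the stem is a rounded vowel (*kojkugtu*, *zo*, *igpo*, *meweso*); -ted when the last vowel of the stem is an unrounded vowel (*mora*, *bei*).
Since the last vowel of *juso* is /o/ (a rounded vowel), it takes -pu, giving *jusopu*.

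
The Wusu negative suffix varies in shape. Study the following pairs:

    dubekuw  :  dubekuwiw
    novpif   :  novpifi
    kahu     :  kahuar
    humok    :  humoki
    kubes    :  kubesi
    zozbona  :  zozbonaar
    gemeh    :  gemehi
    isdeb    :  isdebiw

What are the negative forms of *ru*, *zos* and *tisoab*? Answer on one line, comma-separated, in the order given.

ruar, zosi, tisoabiw

The suffix is conditioned by the final sound: -i when the stem ends in a voiceless consonant (*novpif*, *humok*, *kubes*, *gemeh*); -iw when the stem ends in a voiced consonant (*dubekuw*, *isdeb*); -ar when the stem ends in a vowel (*kahu*, *zozbona*).
Since the final sound of *ru* is /u/ (a vowel), it takes -ar, giving *ruar*.
*zos*: final sound = /s/, a voiceless consonant → -i → *zosi*.
Since the final sound of *tisoab* is /b/ (a voiced consonant), it takes -iw, giving *tisoabiw*.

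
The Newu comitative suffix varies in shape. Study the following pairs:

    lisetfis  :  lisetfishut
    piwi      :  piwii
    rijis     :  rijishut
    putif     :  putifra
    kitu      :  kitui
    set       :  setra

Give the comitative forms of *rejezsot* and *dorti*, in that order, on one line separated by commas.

rejezsotra, dortii

Looking at the final sound of each stem: -hut when the stem ends in a sibilant (*lisetfis*, *rijis*); -ra when the stem ends in a non-sibilant consonant (*putif*, *set*); -i when the stem ends in a vowel (*piwi*, *kitu*).
Since the final sound of *rejezsot* is /t/ (a non-sibilant consonant), it takes -ra, giving *rejezsotra*.
*dorti* — final sound /i/ (a vowel) → -i → *dortii*.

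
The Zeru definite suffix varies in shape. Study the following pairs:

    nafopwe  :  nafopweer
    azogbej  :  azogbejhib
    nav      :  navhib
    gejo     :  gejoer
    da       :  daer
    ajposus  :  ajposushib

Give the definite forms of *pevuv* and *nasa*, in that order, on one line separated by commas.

Looking at the final sound of each stem: -hib when the stem ends in a consonant (*azogbej*, *nav*, *ajposus*); -er when the stem ends in a vowel (*nafopwe*, *gejo*, *da*).
The final sound of *pevuv* is /v/, which is a consonant, so the suffix is -hib, giving *pevuvhib*.
*nasa* — final sound /a/ (a vowel) → -er → *nasaer*.

pevuvhib, nasaer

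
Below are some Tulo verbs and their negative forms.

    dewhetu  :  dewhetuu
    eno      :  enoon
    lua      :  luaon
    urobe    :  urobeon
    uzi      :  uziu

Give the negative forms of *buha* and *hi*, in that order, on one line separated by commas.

The suffix is conditioned by the last vowel: -u when the last vowel of the stem is a high vowel (*dewhetu*, *uzi*); -on when the last vowel of the stem is a non-high vowel (*eno*, *lua*, *urobe*).
*buha*: last vowel = /a/, a non-high vowel → -on → *buhaon*.
*hi*: last vowel = /i/, a high vowel → -u → *hiu*.

buhaon, hiu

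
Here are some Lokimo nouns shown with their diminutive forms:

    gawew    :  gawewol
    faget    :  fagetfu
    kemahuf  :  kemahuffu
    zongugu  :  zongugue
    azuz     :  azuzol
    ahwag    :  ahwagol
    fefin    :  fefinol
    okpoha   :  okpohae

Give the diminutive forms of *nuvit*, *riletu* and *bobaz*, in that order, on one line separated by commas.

nuvitfu, riletue, bobazol

The suffix is conditioned by the final sound: -fu when the stem ends in a voiceless consonant (*faget*, *kemahuf*); -ol when the stem ends in a voiced consonant (*gawew*, *azuz*, *ahwag*, *fefin*); -e when the stem ends in a vowel (*zongugu*, *okpoha*).
*nuvit*: final sound = /t/, a voiceless consonant → -fu → *nuvitfu*.
*riletu*: final sound = /u/, a vowel → -e → *riletue*.
The final sound of *bobaz* is /z/, which is a voiced consonant, so the suffix is -ol, giving *bobazol*.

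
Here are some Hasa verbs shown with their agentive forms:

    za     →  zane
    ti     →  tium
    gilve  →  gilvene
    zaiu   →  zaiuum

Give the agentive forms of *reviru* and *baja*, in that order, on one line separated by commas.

reviruum, bajane

The suffix is conditioned by the last vowel: -um when the last vowel of the stem is a high vowel (*ti*, *zaiu*); -ne when the last vowel of the stem is a non-high vowel (*za*, *gilve*).
Since the last vowel of *reviru* is /u/ (a high vowel), it takes -um, giving *reviruum*.
Since the last vowel of *baja* is /a/ (a non-high vowel), it takes -ne, giving *bajane*.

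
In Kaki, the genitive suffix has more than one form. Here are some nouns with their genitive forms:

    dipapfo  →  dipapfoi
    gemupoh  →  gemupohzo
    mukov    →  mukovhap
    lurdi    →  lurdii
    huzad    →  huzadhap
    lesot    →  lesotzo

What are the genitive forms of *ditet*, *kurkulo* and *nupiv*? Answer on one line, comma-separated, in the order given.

ditetzo, kurkuloi, nupivhap

The suffix is conditioned by the final sound: -zo when the stem ends in a voiceless consonant (*gemupoh*, *lesot*); -hap when the stem ends in a voiced consonant (*mukov*, *huzad*); -i when the stem ends in a vowel (*dipapfo*, *lurdi*).
*ditet* — final sound /t/ (a voiceless consonant) → -zo → *ditetzo*.
*kurkulo* — final sound /o/ (a vowel) → -i → *kurkuloi*.
The final sound of *nupiv* is /v/, which is a voiced consonant, so the suffix is -hap, giving *nupivhap*.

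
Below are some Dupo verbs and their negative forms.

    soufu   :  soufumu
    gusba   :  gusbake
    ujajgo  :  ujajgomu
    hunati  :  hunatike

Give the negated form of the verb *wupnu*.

The pattern is rounding harmony: -mu when the last vowel of the stem is a rounded vowel (*soufu*, *ujajgo*); -ke when the last vowel of the stem is an unrounded vowel (*gusba*, *hunati*).
The last vowel of *wupnu* is /u/, which is a rounded vowel, so the suffix is -mu, giving *wupnumu*.

wupnumu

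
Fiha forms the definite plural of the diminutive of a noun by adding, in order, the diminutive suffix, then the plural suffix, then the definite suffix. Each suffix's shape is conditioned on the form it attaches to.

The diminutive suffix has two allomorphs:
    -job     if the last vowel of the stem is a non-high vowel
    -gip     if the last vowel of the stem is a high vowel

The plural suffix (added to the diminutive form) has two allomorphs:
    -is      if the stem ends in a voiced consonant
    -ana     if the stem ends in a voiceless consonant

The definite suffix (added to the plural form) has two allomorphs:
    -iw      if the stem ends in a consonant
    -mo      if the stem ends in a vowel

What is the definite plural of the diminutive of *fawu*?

fawugipanamo

The last vowel of *fawu* is /u/, which is a high vowel, so the diminutive suffix is -gip, giving *fawugip*.
The final consonant of the diminutive form *fawugip* is /p/, which is voiceless, so the plural suffix is -ana, giving *fawugipana*.
Since the final sound of the plural form *fawugipana* is /a/ (a vowel), it takes -mo, giving *fawugipanamo*.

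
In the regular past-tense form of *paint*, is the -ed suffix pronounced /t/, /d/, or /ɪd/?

/ɪd/

The stem *paint* ends in /t/ or /d/.
The -ed suffix is realized as /ɪd/ after /t, d/; as /t/ after other voiceless consonants; and as /d/ after other voiced sounds.
So -ed on *paint* is pronounced /ɪd/.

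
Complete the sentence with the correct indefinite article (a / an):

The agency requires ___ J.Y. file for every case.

The indefinite article is chosen by the initial *sound* of the following word, not its spelling.
The initialism *J.Y.* is read letter by letter; the first letter, J, is pronounced /dʒeɪ/, which begins with a consonant sound.
So the article is *a*: The agency requires a J.Y. file for every case.

a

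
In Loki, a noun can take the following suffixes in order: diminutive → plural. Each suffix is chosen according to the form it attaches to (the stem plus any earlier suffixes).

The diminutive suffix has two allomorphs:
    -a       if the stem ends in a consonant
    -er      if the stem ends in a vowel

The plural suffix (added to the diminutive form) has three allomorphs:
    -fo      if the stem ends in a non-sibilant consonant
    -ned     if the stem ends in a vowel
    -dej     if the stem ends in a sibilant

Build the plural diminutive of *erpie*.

erpieerfo

Since the final sound of *erpie* is /e/ (a vowel), it takes -er, giving *erpieer*.
The diminutive form *erpieer*: final sound = /r/, a non-sibilant consonant → -fo → *erpieerfo*.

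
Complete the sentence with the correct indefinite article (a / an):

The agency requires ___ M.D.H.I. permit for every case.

an

The indefinite article is chosen by the initial *sound* of the following word, not its spelling.
The initialism *M.D.H.I.* is read letter by letter; the first letter, M, is pronounced /ɛm/, which begins with a vowel sound.
So the article is *an*: The agency requires an M.D.H.I. permit for every case.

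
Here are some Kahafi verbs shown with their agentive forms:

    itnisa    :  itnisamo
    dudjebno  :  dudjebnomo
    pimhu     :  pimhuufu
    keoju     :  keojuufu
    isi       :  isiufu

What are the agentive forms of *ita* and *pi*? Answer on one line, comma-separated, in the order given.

Looking at the last vowel of each stem: -ufu when the last vowel of the stem is a high vowel (*pimhu*, *keoju*, *isi*); -mo when the last vowel of the stem is a non-high vowel (*itnisa*, *dudjebno*).
*ita* — last vowel /a/ (a non-high vowel) → -mo → *itamo*.
Since the last vowel of *pi* is /i/ (a high vowel), it takes -ufu, giving *piufu*.

itamo, piufu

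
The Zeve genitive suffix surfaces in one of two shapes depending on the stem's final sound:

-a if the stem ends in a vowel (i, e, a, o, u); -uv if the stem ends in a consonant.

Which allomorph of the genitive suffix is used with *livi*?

-a

The final sound of *livi* is /i/, which is a vowel, so the suffix is -a.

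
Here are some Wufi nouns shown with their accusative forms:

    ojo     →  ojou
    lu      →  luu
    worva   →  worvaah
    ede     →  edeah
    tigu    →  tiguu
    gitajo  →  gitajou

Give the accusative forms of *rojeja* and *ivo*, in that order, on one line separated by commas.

The suffix is conditioned by the last vowel: -u when the last vowel of the stem is a rounded vowel (*ojo*, *lu*, *tigu*, *gitajo*); -ah when the last vowel of the stem is an unrounded vowel (*worva*, *ede*).
The last vowel of *rojeja* is /a/, which is an unrounded vowel, so the suffix is -ah, giving *rojejaah*.
The last vowel of *ivo* is /o/, which is a rounded vowel, so the suffix is -u, giving *ivou*.

rojejaah, ivou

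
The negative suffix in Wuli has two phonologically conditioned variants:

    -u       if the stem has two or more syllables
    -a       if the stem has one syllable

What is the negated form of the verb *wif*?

*wif* (one syllable) → -a → *wifa*.

wifa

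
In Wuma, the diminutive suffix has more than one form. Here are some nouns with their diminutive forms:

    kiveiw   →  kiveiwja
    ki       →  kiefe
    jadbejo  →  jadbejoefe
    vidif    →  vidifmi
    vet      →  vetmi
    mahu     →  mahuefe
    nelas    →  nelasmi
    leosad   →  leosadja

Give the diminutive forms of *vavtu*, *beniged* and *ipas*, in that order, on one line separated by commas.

The alternation tracks the final sound of the stem — -mi when the stem ends in a voiceless consonant (*vidif*, *vet*, *nelas*); -ja when the stem ends in a voiced consonant (*kiveiw*, *leosad*); -efe when the stem ends in a vowel (*ki*, *jadbejo*, *mahu*).
*vavtu*: final sound = /u/, a vowel → -efe → *vavtuefe*.
*beniged*: final sound = /d/, a voiced consonant → -ja → *benigedja*.
Since the final sound of *ipas* is /s/ (a voiceless consonant), it takes -mi, giving *ipasmi*.

vavtuefe, benigedja, ipasmi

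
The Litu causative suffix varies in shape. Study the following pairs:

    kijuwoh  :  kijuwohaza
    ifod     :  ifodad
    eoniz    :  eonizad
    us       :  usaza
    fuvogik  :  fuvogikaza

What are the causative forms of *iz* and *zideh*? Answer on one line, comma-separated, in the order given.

izad, zidehaza

The alternation tracks the final consonant of the stem — -aza when the stem ends in a voiceless consonant (*kijuwoh*, *us*, *fuvogik*); -ad when the stem ends in a voiced consonant (*ifod*, *eoniz*).
*iz* — final consonant /z/ (voiced) → -ad → *izad*.
*zideh* — final consonant /h/ (voiceless) → -aza → *zidehaza*.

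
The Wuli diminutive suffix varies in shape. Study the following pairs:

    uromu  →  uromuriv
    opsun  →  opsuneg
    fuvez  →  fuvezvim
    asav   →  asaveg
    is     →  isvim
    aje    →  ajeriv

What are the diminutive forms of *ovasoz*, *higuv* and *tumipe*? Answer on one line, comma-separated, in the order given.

The alternation tracks the final sound of the stem — -vim when the stem ends in a sibilant (*fuvez*, *is*); -eg when the stem ends in a non-sibilant consonant (*opsun*, *asav*); -riv when the stem ends in a vowel (*uromu*, *aje*).
*ovasoz*: final sound = /z/, a sibilant → -vim → *ovasozvim*.
The final sound of *higuv* is /v/, which is a non-sibilant consonant, so the suffix is -eg, giving *higuveg*.
Since the final sound of *tumipe* is /e/ (a vowel), it takes -riv, giving *tumiperiv*.

ovasozvim, higuveg, tumiperiv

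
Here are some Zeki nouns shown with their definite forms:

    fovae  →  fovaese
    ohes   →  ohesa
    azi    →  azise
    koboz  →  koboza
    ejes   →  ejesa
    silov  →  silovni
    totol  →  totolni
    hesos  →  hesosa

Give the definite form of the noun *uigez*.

uigeza

Looking at the final sound of each stem: -a when the stem ends in a sibilant (*ohes*, *koboz*, *ejes*, *hesos*); -ni when the stem ends in a non-sibilant consonant (*silov*, *totol*); -se when the stem ends in a vowel (*fovae*, *azi*).
*uigez* — final sound /z/ (a sibilant) → -a → *uigeza*.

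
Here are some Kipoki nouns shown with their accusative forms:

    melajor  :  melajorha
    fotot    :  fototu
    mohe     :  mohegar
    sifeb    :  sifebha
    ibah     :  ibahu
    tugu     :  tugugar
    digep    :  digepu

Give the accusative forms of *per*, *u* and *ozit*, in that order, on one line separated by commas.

perha, ugar, ozitu

Looking at the final sound of each stem: -u when the stem ends in a voiceless consonant (*fotot*, *ibah*, *digep*); -ha when the stem ends in a voiced consonant (*melajor*, *sifeb*); -gar when the stem ends in a vowel (*mohe*, *tugu*).
The final sound of *per* is /r/, which is a voiced consonant, so the suffix is -ha, giving *perha*.
*u* — final sound /u/ (a vowel) → -gar → *ugar*.
The final sound of *ozit* is /t/, which is a voiceless consonant, so the suffix is -u, giving *ozitu*.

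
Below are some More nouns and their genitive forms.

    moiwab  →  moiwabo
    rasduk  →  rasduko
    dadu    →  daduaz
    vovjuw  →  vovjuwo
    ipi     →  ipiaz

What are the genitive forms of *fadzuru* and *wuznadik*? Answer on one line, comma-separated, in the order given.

fadzuruaz, wuznadiko

The suffix is conditioned by the final sound: -o when the stem ends in a consonant (*moiwab*, *rasduk*, *vovjuw*); -az when the stem ends in a vowel (*dadu*, *ipi*).
The final sound of *fadzuru* is /u/, which is a vowel, so the suffix is -az, giving *fadzuruaz*.
Since the final sound of *wuznadik* is /k/ (a consonant), it takes -o, giving *wuznadiko*.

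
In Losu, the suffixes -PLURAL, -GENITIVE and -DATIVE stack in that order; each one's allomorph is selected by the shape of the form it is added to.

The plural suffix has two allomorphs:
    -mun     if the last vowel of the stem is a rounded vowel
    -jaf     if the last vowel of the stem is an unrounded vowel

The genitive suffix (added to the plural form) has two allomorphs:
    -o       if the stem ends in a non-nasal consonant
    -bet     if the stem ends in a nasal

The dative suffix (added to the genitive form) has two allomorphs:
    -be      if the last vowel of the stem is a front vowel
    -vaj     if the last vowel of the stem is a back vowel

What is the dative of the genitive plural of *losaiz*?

The last vowel of *losaiz* is /i/, which is an unrounded vowel, so the plural suffix is -jaf, giving *losaizjaf*.
The plural form *losaizjaf*: final consonant = /f/, non-nasal → -o → *losaizjafo*.
The genitive form *losaizjafo* — last vowel /o/ (a back vowel) → -vaj → *losaizjafovaj*.

losaizjafovaj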